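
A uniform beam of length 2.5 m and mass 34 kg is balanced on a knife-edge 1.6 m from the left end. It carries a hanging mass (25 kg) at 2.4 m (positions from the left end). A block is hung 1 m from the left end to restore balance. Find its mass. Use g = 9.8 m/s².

Taking torques about the knife-edge (at 1.6 m from the left end):
Beam weight: 34 × 9.8 = 333.2 N down at 1.25 m → arm 0.35 m, τ = 333.2 × 0.35 = 116.6 N·m counterclockwise.
Hanging mass: 25 × 9.8 = 245 N down at 2.4 m → arm 0.8 m, τ = 245 × 0.8 = 196 N·m clockwise.
Net moment of known loads = 79.4 N·m clockwise.
An unknown mass m at 1 m has arm 0.6 m; its moment is m·g·0.6 counterclockwise.
Setting net torque to zero: m × 9.8 × 0.6 = 79.4 → m = 79.4 / (9.8 × 0.6) = 13.5 kg.

m ≈ 13.5 kg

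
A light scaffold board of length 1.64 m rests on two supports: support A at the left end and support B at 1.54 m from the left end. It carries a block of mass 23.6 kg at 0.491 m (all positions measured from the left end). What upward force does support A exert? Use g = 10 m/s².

Choose support B as the axis so its reaction then has zero moment arm.
Block: 23.6 × 10 = 236 N down at 0.491 m → arm 1.049 m, τ = 236 × 1.049 = 247.6 N·m counterclockwise.
Net load moment about support B = 247.6 N·m counterclockwise.
Reaction R at support A is upward at 0 m, arm 1.54 m → moment R × 1.54 clockwise.
Balancing moments: R × 1.54 = 247.6, giving R = 161 N.

R_A ≈ 161 N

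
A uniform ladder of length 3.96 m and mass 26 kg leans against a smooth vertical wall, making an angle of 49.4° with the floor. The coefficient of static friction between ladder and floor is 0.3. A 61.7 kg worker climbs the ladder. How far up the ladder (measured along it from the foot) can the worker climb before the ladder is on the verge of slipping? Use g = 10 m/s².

Taking torques about the foot of the ladder:
Ladder weight 26×10 = 260 N acts at 1.98 m along the ladder; its horizontal arm is 1.98·cos49.4° = 1.289 m → τ = 335.1 N·m clockwise.
Worker weight 61.7×10 = 617 N at distance d → arm d·cos49.4° → τ = 617·d·0.6508 clockwise.
Wall normal N at the top has arm L sinθ = 3.007 m counterclockwise, so Στ = 0 gives N·3.007 = 335.1 + 401.5·d.
ΣFy = 0 ⇒ N_floor = 877 N, so the maximum friction is μ_s·N_floor = 0.3×877 = 263.1 N. ΣFx = 0 ⇒ N_wall = f, so at the slipping point N = 263.1 N.
Substituting: 263.1×3.007 = 335.1 + 401.5·d ⇒ d = (791.1 − 335.1) / 401.5 = 1.14 m.

d ≈ 1.14 m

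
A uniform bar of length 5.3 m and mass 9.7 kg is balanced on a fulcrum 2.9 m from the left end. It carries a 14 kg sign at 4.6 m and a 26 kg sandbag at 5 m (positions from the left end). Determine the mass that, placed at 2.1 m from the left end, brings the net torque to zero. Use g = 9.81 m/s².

Sum moments about the fulcrum (at 2.9 m from the left end) (the support reaction has zero arm there).
Beam weight: 9.7 × 9.81 = 95.16 N down at 2.65 m → arm 0.25 m, τ = 95.16 × 0.25 = 23.79 N·m counterclockwise.
Sign: 14 × 9.81 = 137.3 N down at 4.6 m → arm 1.7 m, τ = 137.3 × 1.7 = 233.4 N·m clockwise.
Sandbag: 26 × 9.81 = 255.1 N down at 5 m → arm 2.1 m, τ = 255.1 × 2.1 = 535.7 N·m clockwise.
Net moment of known loads = 745.3 N·m clockwise.
An unknown mass m at 2.1 m has arm 0.8 m; its moment is m·g·0.8 counterclockwise.
Στ = 0 ⇒ m × 9.81 × 0.8 = 745.3 ⇒ m = 745.3 / (9.81 × 0.8) = 95 kg.

m ≈ 95 kg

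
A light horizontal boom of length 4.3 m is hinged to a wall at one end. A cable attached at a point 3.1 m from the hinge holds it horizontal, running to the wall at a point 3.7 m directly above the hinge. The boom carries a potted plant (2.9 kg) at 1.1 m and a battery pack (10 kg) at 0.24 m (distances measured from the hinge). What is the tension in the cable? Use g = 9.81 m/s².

T ≈ 23.1 N

Take moments about the hinge.
Potted plant: 2.9 × 9.81 = 28.45 N down at 1.1 m → arm 1.1 m, τ = 28.45 × 1.1 = 31.3 N·m clockwise.
Battery pack: 10 × 9.81 = 98.1 N down at 0.24 m → arm 0.24 m, τ = 98.1 × 0.24 = 23.54 N·m clockwise.
Total clockwise load moment = 54.84 N·m.
The cable tension T acts at 3.1 m; only its component perpendicular to the boom, T sinθ, produces torque. sinθ = h/√(h²+d²) = 3.7/√(3.7²+3.1²) = 0.7665.
For rotational equilibrium, T × 3.1 × 0.7665 = 54.84, so T = 54.84 / 2.376 = 23.1 N.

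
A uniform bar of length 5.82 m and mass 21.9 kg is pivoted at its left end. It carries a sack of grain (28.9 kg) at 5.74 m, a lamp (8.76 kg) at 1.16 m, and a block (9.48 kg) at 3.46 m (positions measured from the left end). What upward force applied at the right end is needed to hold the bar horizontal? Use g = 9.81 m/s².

Take moments about the left end.
Beam weight: 21.9 × 9.81 = 214.8 N down at 2.91 m → arm 2.91 m, τ = 214.8 × 2.91 = 625.1 N·m clockwise.
Sack of grain: 28.9 × 9.81 = 283.5 N down at 5.74 m → arm 5.74 m, τ = 283.5 × 5.74 = 1627 N·m clockwise.
Lamp: 8.76 × 9.81 = 85.94 N down at 1.16 m → arm 1.16 m, τ = 85.94 × 1.16 = 99.69 N·m clockwise.
Block: 9.48 × 9.81 = 93 N down at 3.46 m → arm 3.46 m, τ = 93 × 3.46 = 321.8 N·m clockwise.
Net moment of the loads = 2674 N·m clockwise.
The upward force F acts at the right end, arm 5.82 m, giving F × 5.82 counterclockwise.
Setting net torque to zero: F × 5.82 = 2674 → F = 2674 / 5.82 = 459 N.

F ≈ 459 N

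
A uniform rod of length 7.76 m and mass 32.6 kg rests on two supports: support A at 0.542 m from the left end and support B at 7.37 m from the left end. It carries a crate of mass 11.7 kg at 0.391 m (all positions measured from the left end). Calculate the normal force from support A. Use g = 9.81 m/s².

R_A ≈ 281 N

About support B:
Beam weight: 32.6 × 9.81 = 319.8 N down at 3.88 m → arm 3.49 m, τ = 319.8 × 3.49 = 1116 N·m counterclockwise.
Crate: 11.7 × 9.81 = 114.8 N down at 0.391 m → arm 6.979 m, τ = 114.8 × 6.979 = 801.2 N·m counterclockwise.
Net load moment about support B = 1917 N·m counterclockwise.
Reaction R at support A is upward at 0.542 m, arm 6.828 m → moment R × 6.828 clockwise.
Balancing moments: R × 6.828 = 1917, giving R = 281 N.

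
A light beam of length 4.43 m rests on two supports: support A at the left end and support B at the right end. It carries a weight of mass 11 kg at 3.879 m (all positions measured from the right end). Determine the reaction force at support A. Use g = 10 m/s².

Choose support B as the axis so its reaction then has zero moment arm.
Weight: 11 × 10 = 110 N down at 3.879 m → arm 3.879 m, τ = 110 × 3.879 = 426.7 N·m counterclockwise.
Net load moment about support B = 426.7 N·m counterclockwise.
Reaction R at support A is upward at 4.43 m, arm 4.43 m → moment R × 4.43 clockwise.
Στ = 0 ⇒ R × 4.43 = 426.7 ⇒ R = 96.3 N.

R_A ≈ 96.3 N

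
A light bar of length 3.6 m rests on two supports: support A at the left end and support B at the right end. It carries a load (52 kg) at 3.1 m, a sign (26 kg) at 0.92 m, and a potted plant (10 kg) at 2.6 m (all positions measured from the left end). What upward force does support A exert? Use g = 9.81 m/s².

Sum moments about support B (its reaction then has zero moment arm).
Load: 52 × 9.81 = 510.1 N down at 3.1 m → arm 0.5 m, τ = 510.1 × 0.5 = 255.1 N·m counterclockwise.
Sign: 26 × 9.81 = 255.1 N down at 0.92 m → arm 2.68 m, τ = 255.1 × 2.68 = 683.7 N·m counterclockwise.
Potted plant: 10 × 9.81 = 98.1 N down at 2.6 m → arm 1 m, τ = 98.1 × 1 = 98.1 N·m counterclockwise.
Net load moment about support B = 1037 N·m counterclockwise.
Reaction R at support A is upward at 0 m, arm 3.6 m → moment R × 3.6 clockwise.
Setting net torque to zero: R × 3.6 = 1037 → R = 288 N.

R_A ≈ 288 N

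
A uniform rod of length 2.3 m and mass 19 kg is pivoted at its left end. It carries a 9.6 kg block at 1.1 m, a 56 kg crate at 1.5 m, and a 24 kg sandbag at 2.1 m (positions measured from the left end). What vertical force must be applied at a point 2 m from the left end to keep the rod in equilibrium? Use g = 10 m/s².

F ≈ 834 N

Choose the left end as the axis so the unknown pivot reaction has zero arm there.
Beam weight: 19 × 10 = 190 N down at 1.15 m → arm 1.15 m, τ = 190 × 1.15 = 218.5 N·m clockwise.
Block: 9.6 × 10 = 96 N down at 1.1 m → arm 1.1 m, τ = 96 × 1.1 = 105.6 N·m clockwise.
Crate: 56 × 10 = 560 N down at 1.5 m → arm 1.5 m, τ = 560 × 1.5 = 840 N·m clockwise.
Sandbag: 24 × 10 = 240 N down at 2.1 m → arm 2.1 m, τ = 240 × 2.1 = 504 N·m clockwise.
Net moment of the loads = 1668 N·m clockwise.
The upward force F acts at a point 2 m from the left end, arm 2 m, giving F × 2 counterclockwise.
Setting net torque to zero: F × 2 = 1668 → F = 1668 / 2 = 834 N.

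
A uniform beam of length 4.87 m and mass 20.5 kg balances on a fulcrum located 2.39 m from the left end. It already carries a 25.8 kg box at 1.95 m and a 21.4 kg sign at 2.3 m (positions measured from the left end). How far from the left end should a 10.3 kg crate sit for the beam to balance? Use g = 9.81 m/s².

Choose the fulcrum (at 2.39 m from the left end) as the axis so the support reaction has zero arm there.
Beam weight: 20.5 × 9.81 = 201.1 N down at 2.435 m → arm 0.045 m, τ = 201.1 × 0.045 = 9.05 N·m clockwise.
Box: 25.8 × 9.81 = 253.1 N down at 1.95 m → arm 0.44 m, τ = 253.1 × 0.44 = 111.4 N·m counterclockwise.
Sign: 21.4 × 9.81 = 209.9 N down at 2.3 m → arm 0.09 m, τ = 209.9 × 0.09 = 18.89 N·m counterclockwise.
Net moment of existing loads = 121.2 N·m counterclockwise.
The crate weighs 10.3 × 9.81 = 101 N and must supply an equal clockwise moment, so its lever arm about the fulcrum is 121.2 / 101 = 1.2 m.
That puts it at 2.39 + 1.2 = 3.59 m from the left end.

x ≈ 3.59 m from the left end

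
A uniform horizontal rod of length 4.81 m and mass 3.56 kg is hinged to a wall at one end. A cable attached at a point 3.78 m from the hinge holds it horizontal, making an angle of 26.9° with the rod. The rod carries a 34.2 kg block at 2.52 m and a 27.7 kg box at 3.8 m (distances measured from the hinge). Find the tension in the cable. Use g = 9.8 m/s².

T ≈ 1150 N

Take moments about the hinge.
Beam weight: 3.56 × 9.8 = 34.89 N down at 2.405 m → arm 2.405 m, τ = 34.89 × 2.405 = 83.91 N·m clockwise.
Block: 34.2 × 9.8 = 335.2 N down at 2.52 m → arm 2.52 m, τ = 335.2 × 2.52 = 844.7 N·m clockwise.
Box: 27.7 × 9.8 = 271.5 N down at 3.8 m → arm 3.8 m, τ = 271.5 × 3.8 = 1032 N·m clockwise.
Total clockwise load moment = 1961 N·m.
The cable tension T acts at 3.78 m; only its component perpendicular to the rod, T sinθ, produces torque. sin 26.9° = 0.4524.
Setting net torque to zero: T × 3.78 × 0.4524 = 1961 → T = 1961 / 1.71 = 1150 N.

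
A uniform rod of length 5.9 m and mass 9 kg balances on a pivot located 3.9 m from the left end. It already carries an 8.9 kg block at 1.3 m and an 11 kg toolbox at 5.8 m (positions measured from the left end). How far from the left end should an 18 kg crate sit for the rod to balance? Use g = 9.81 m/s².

Take moments about the pivot (at 3.9 m from the left end).
Beam weight: 9 × 9.81 = 88.29 N down at 2.95 m → arm 0.95 m, τ = 88.29 × 0.95 = 83.88 N·m counterclockwise.
Block: 8.9 × 9.81 = 87.31 N down at 1.3 m → arm 2.6 m, τ = 87.31 × 2.6 = 227 N·m counterclockwise.
Toolbox: 11 × 9.81 = 107.9 N down at 5.8 m → arm 1.9 m, τ = 107.9 × 1.9 = 205 N·m clockwise.
Net moment of existing loads = 105.9 N·m counterclockwise.
The crate weighs 18 × 9.81 = 176.6 N and must supply an equal clockwise moment, so its lever arm about the pivot is 105.9 / 176.6 = 0.6 m.
That puts it at 3.9 + 0.6 = 4.5 m from the left end.

x ≈ 4.5 m from the left end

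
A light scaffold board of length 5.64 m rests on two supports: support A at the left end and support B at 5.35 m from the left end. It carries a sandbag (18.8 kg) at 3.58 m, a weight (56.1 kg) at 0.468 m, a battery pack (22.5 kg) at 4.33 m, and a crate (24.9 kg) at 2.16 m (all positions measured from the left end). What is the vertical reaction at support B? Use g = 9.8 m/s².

Sum moments about support A (its reaction then has zero moment arm).
Sandbag: 18.8 × 9.8 = 184.2 N down at 3.58 m → arm 3.58 m, τ = 184.2 × 3.58 = 659.4 N·m clockwise.
Weight: 56.1 × 9.8 = 549.8 N down at 0.468 m → arm 0.468 m, τ = 549.8 × 0.468 = 257.3 N·m clockwise.
Battery pack: 22.5 × 9.8 = 220.5 N down at 4.33 m → arm 4.33 m, τ = 220.5 × 4.33 = 954.8 N·m clockwise.
Crate: 24.9 × 9.8 = 244 N down at 2.16 m → arm 2.16 m, τ = 244 × 2.16 = 527 N·m clockwise.
Net load moment about support A = 2398 N·m clockwise.
Reaction R at support B is upward at 5.35 m, arm 5.35 m → moment R × 5.35 counterclockwise.
Balancing moments: R × 5.35 = 2398, giving R = 448 N.

R_B ≈ 448 N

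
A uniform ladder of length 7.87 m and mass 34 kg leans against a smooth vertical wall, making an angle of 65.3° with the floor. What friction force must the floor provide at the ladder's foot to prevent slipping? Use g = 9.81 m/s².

f ≈ 76.7 N

Taking torques about the foot of the ladder:
Ladder weight 34×9.81 = 333.5 N acts at 3.935 m along the ladder; its horizontal arm is 3.935·cos65.3° = 1.644 m → τ = 548.3 N·m clockwise.
Wall normal N acts horizontally at the top; its moment arm is the height L sinθ = 7.87·sin65.3° = 7.15 m, counterclockwise.
Στ = 0 ⇒ N × 7.15 = 548.3 ⇒ N = 76.7 N.
ΣFx = 0: friction at the foot balances the wall's push, so f = N_wall = 76.7 N.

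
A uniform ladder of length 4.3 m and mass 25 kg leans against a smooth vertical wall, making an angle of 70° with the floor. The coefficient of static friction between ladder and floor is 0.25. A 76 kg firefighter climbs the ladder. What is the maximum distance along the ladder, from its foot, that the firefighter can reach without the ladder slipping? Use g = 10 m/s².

Take moments about the foot of the ladder.
Ladder weight 25×10 = 250 N acts at 2.15 m along the ladder; its horizontal arm is 2.15·cos70° = 0.7353 m → τ = 183.8 N·m clockwise.
Firefighter weight 76×10 = 760 N at distance d → arm d·cos70° → τ = 760·d·0.342 clockwise.
Wall normal N at the top has arm L sinθ = 4.041 m counterclockwise, so Στ = 0 gives N·4.041 = 183.8 + 259.9·d.
ΣFy = 0 ⇒ N_floor = 1010 N, so the maximum friction is μ_s·N_floor = 0.25×1010 = 252.5 N. ΣFx = 0 ⇒ N_wall = f, so at the slipping point N = 252.5 N.
Substituting: 252.5×4.041 = 183.8 + 259.9·d ⇒ d = (1020 − 183.8) / 259.9 = 3.22 m.

d ≈ 3.22 m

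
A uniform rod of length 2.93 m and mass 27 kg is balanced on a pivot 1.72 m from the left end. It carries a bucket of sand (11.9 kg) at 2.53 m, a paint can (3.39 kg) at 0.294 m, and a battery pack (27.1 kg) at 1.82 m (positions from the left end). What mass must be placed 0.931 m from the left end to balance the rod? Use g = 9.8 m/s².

m ≈ 0.798 kg

Take moments about the pivot (at 1.72 m from the left end).
Beam weight: 27 × 9.8 = 264.6 N down at 1.465 m → arm 0.255 m, τ = 264.6 × 0.255 = 67.47 N·m counterclockwise.
Bucket of sand: 11.9 × 9.8 = 116.6 N down at 2.53 m → arm 0.81 m, τ = 116.6 × 0.81 = 94.45 N·m clockwise.
Paint can: 3.39 × 9.8 = 33.22 N down at 0.294 m → arm 1.426 m, τ = 33.22 × 1.426 = 47.37 N·m counterclockwise.
Battery pack: 27.1 × 9.8 = 265.6 N down at 1.82 m → arm 0.1 m, τ = 265.6 × 0.1 = 26.56 N·m clockwise.
Net moment of known loads = 6.17 N·m clockwise.
An unknown mass m at 0.931 m has arm 0.789 m; its moment is m·g·0.789 counterclockwise.
For rotational equilibrium, m × 9.8 × 0.789 = 6.17, so m = 6.17 / (9.8 × 0.789) = 0.798 kg.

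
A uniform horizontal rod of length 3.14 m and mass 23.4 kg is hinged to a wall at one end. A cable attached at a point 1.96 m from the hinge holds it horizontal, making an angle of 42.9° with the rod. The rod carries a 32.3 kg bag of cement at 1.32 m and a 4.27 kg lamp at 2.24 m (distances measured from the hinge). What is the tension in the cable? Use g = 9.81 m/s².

Take moments about the hinge.
Beam weight: 23.4 × 9.81 = 229.6 N down at 1.57 m → arm 1.57 m, τ = 229.6 × 1.57 = 360.5 N·m clockwise.
Bag of cement: 32.3 × 9.81 = 316.9 N down at 1.32 m → arm 1.32 m, τ = 316.9 × 1.32 = 418.3 N·m clockwise.
Lamp: 4.27 × 9.81 = 41.89 N down at 2.24 m → arm 2.24 m, τ = 41.89 × 2.24 = 93.83 N·m clockwise.
Total clockwise load moment = 872.6 N·m.
The cable tension T acts at 1.96 m; only its component perpendicular to the rod, T sinθ, produces torque. sin 42.9° = 0.6807.
Balancing moments: T × 1.96 × 0.6807 = 872.6, giving T = 872.6 / 1.334 = 654 N.

T ≈ 654 N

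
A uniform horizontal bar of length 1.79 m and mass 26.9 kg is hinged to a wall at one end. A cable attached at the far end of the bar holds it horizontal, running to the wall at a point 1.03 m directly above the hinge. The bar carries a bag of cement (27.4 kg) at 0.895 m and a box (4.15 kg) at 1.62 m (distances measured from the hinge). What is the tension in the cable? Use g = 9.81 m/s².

T ≈ 608 N

Taking torques about the hinge:
Beam weight: 26.9 × 9.81 = 263.9 N down at 0.895 m → arm 0.895 m, τ = 263.9 × 0.895 = 236.2 N·m clockwise.
Bag of cement: 27.4 × 9.81 = 268.8 N down at 0.895 m → arm 0.895 m, τ = 268.8 × 0.895 = 240.6 N·m clockwise.
Box: 4.15 × 9.81 = 40.71 N down at 1.62 m → arm 1.62 m, τ = 40.71 × 1.62 = 65.95 N·m clockwise.
Total clockwise load moment = 542.8 N·m.
The cable tension T acts at 1.79 m; only its component perpendicular to the bar, T sinθ, produces torque. sinθ = h/√(h²+d²) = 1.03/√(1.03²+1.79²) = 0.4987.
Setting net torque to zero: T × 1.79 × 0.4987 = 542.8 → T = 542.8 / 0.8927 = 608 N.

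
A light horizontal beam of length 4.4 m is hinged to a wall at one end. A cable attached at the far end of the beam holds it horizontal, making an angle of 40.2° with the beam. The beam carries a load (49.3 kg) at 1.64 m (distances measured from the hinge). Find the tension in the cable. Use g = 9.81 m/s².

Taking torques about the hinge:
Load: 49.3 × 9.81 = 483.6 N down at 1.64 m → arm 1.64 m, τ = 483.6 × 1.64 = 793.1 N·m clockwise.
Total clockwise load moment = 793.1 N·m.
The cable tension T acts at 4.4 m; only its component perpendicular to the beam, T sinθ, produces torque. sin 40.2° = 0.6455.
Balancing moments: T × 4.4 × 0.6455 = 793.1, giving T = 793.1 / 2.84 = 279 N.

T ≈ 279 N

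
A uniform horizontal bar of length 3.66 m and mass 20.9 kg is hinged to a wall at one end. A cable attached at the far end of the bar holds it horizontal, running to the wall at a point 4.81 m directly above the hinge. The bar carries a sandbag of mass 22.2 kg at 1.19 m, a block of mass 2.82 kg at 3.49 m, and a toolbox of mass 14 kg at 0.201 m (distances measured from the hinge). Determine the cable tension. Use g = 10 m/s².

T ≈ 265 N

Sum moments about the hinge (the unknown hinge reaction has zero arm there).
Beam weight: 20.9 × 10 = 209 N down at 1.83 m → arm 1.83 m, τ = 209 × 1.83 = 382.5 N·m clockwise.
Sandbag: 22.2 × 10 = 222 N down at 1.19 m → arm 1.19 m, τ = 222 × 1.19 = 264.2 N·m clockwise.
Block: 2.82 × 10 = 28.2 N down at 3.49 m → arm 3.49 m, τ = 28.2 × 3.49 = 98.42 N·m clockwise.
Toolbox: 14 × 10 = 140 N down at 0.201 m → arm 0.201 m, τ = 140 × 0.201 = 28.14 N·m clockwise.
Total clockwise load moment = 773.3 N·m.
The cable tension T acts at 3.66 m; only its component perpendicular to the bar, T sinθ, produces torque. sinθ = h/√(h²+d²) = 4.81/√(4.81²+3.66²) = 0.7958.
Στ = 0 ⇒ T × 3.66 × 0.7958 = 773.3 ⇒ T = 773.3 / 2.913 = 265 N.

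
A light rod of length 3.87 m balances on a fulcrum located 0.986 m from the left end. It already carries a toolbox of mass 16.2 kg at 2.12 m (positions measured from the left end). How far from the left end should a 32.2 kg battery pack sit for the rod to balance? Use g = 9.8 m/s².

Take moments about the fulcrum (at 0.986 m from the left end).
Toolbox: 16.2 × 9.8 = 158.8 N down at 2.12 m → arm 1.134 m, τ = 158.8 × 1.134 = 180.1 N·m clockwise.
Net moment of existing loads = 180.1 N·m clockwise.
The battery pack weighs 32.2 × 9.8 = 315.6 N and must supply an equal counterclockwise moment, so its lever arm about the fulcrum is 180.1 / 315.6 = 0.571 m.
That puts it at 0.986 − 0.571 = 0.415 m from the left end.

x ≈ 0.415 m from the left end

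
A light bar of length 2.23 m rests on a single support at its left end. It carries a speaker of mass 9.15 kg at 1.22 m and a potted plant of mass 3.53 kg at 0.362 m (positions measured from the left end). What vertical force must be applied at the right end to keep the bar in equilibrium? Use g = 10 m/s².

F ≈ 55.8 N

About the left end:
Speaker: 9.15 × 10 = 91.5 N down at 1.22 m → arm 1.22 m, τ = 91.5 × 1.22 = 111.6 N·m clockwise.
Potted plant: 3.53 × 10 = 35.3 N down at 0.362 m → arm 0.362 m, τ = 35.3 × 0.362 = 12.78 N·m clockwise.
Net moment of the loads = 124.4 N·m clockwise.
The upward force F acts at the right end, arm 2.23 m, giving F × 2.23 counterclockwise.
Setting net torque to zero: F × 2.23 = 124.4 → F = 124.4 / 2.23 = 55.8 N.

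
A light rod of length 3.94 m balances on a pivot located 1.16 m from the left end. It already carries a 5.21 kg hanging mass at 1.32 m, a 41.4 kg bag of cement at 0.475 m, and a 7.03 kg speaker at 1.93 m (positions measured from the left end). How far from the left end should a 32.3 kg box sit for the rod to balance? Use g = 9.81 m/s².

About the pivot (at 1.16 m from the left end):
Hanging mass: 5.21 × 9.81 = 51.11 N down at 1.32 m → arm 0.16 m, τ = 51.11 × 0.16 = 8.178 N·m clockwise.
Bag of cement: 41.4 × 9.81 = 406.1 N down at 0.475 m → arm 0.685 m, τ = 406.1 × 0.685 = 278.2 N·m counterclockwise.
Speaker: 7.03 × 9.81 = 68.96 N down at 1.93 m → arm 0.77 m, τ = 68.96 × 0.77 = 53.1 N·m clockwise.
Net moment of existing loads = 216.9 N·m counterclockwise.
The box weighs 32.3 × 9.81 = 316.9 N and must supply an equal clockwise moment, so its lever arm about the pivot is 216.9 / 316.9 = 0.684 m.
That puts it at 1.16 + 0.684 = 1.84 m from the left end.

x ≈ 1.84 m from the left end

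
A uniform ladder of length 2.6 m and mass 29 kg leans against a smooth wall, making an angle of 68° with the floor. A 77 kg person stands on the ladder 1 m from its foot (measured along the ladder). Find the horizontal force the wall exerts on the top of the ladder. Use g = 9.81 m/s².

Choose the foot of the ladder as the axis so the floor normal and friction both act there and drop out.
Ladder weight 29×9.81 = 284.5 N acts at 1.3 m along the ladder; its horizontal arm is 1.3·cos68° = 0.487 m → τ = 138.6 N·m clockwise.
Person: 77×9.81 = 755.4 N at 1 m → arm 0.3746 m → τ = 283 N·m clockwise.
Wall normal N acts horizontally at the top; its moment arm is the height L sinθ = 2.6·sin68° = 2.411 m, counterclockwise.
Στ = 0 ⇒ N × 2.411 = 421.6 ⇒ N = 175 N.

N_wall ≈ 175 N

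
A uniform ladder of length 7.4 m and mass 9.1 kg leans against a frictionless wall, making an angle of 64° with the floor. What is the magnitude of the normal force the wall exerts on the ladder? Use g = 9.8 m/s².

N_wall ≈ 21.7 N

Taking torques about the foot of the ladder:
Ladder weight 9.1×9.8 = 89.18 N acts at 3.7 m along the ladder; its horizontal arm is 3.7·cos64° = 1.622 m → τ = 144.6 N·m clockwise.
Wall normal N acts horizontally at the top; its moment arm is the height L sinθ = 7.4·sin64° = 6.651 m, counterclockwise.
Στ = 0 ⇒ N × 6.651 = 144.6 ⇒ N = 21.7 N.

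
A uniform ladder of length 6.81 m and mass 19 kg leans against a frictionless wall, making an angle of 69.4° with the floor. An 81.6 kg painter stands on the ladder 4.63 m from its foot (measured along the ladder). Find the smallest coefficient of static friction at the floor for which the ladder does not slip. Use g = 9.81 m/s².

μ_min ≈ 0.243

Take moments about the foot of the ladder.
Ladder weight 19×9.81 = 186.4 N acts at 3.405 m along the ladder; its horizontal arm is 3.405·cos69.4° = 1.198 m → τ = 223.3 N·m clockwise.
Painter: 81.6×9.81 = 800.5 N at 4.63 m → arm 1.629 m → τ = 1304 N·m clockwise.
Wall normal N acts horizontally at the top; its moment arm is the height L sinθ = 6.81·sin69.4° = 6.375 m, counterclockwise.
Setting net torque to zero: N × 6.375 = 1527 → N = 239.5 N.
ΣFx = 0 ⇒ f = N_wall = 239.5 N. ΣFy = 0 ⇒ N_floor = 986.9 N.
μ_min = f / N_floor = 239.5 / 986.9 = 0.243.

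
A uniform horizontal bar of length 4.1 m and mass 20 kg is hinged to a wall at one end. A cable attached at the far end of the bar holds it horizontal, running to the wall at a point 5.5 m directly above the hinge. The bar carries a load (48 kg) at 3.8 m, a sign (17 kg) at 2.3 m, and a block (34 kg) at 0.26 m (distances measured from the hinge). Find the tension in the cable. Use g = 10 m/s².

Take moments about the hinge.
Beam weight: 20 × 10 = 200 N down at 2.05 m → arm 2.05 m, τ = 200 × 2.05 = 410 N·m clockwise.
Load: 48 × 10 = 480 N down at 3.8 m → arm 3.8 m, τ = 480 × 3.8 = 1824 N·m clockwise.
Sign: 17 × 10 = 170 N down at 2.3 m → arm 2.3 m, τ = 170 × 2.3 = 391 N·m clockwise.
Block: 34 × 10 = 340 N down at 0.26 m → arm 0.26 m, τ = 340 × 0.26 = 88.4 N·m clockwise.
Total clockwise load moment = 2713 N·m.
The cable tension T acts at 4.1 m; only its component perpendicular to the bar, T sinθ, produces torque. sinθ = h/√(h²+d²) = 5.5/√(5.5²+4.1²) = 0.8017.
For rotational equilibrium, T × 4.1 × 0.8017 = 2713, so T = 2713 / 3.287 = 825 N.

T ≈ 825 N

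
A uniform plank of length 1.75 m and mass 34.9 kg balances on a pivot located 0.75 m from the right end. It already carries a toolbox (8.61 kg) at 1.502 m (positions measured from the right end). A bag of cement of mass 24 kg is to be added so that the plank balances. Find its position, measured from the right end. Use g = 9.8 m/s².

Choose the pivot (at 0.75 m from the right end) as the axis so the support reaction has zero arm there.
Beam weight: 34.9 × 9.8 = 342 N down at 0.875 m → arm 0.125 m, τ = 342 × 0.125 = 42.75 N·m counterclockwise.
Toolbox: 8.61 × 9.8 = 84.38 N down at 1.502 m → arm 0.752 m, τ = 84.38 × 0.752 = 63.45 N·m counterclockwise.
Net moment of existing loads = 106.2 N·m counterclockwise.
The bag of cement weighs 24 × 9.8 = 235.2 N and must supply an equal clockwise moment, so its lever arm about the pivot is 106.2 / 235.2 = 0.452 m.
That puts it at 0.75 − 0.452 = 0.298 m from the right end.

x ≈ 0.298 m from the right end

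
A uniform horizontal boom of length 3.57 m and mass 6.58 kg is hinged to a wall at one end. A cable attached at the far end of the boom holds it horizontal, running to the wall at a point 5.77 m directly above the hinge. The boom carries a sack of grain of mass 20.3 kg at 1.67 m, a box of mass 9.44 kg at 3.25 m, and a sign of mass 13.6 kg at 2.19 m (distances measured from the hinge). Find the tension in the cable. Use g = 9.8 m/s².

T ≈ 343 N

Take moments about the hinge.
Beam weight: 6.58 × 9.8 = 64.48 N down at 1.785 m → arm 1.785 m, τ = 64.48 × 1.785 = 115.1 N·m clockwise.
Sack of grain: 20.3 × 9.8 = 198.9 N down at 1.67 m → arm 1.67 m, τ = 198.9 × 1.67 = 332.2 N·m clockwise.
Box: 9.44 × 9.8 = 92.51 N down at 3.25 m → arm 3.25 m, τ = 92.51 × 3.25 = 300.7 N·m clockwise.
Sign: 13.6 × 9.8 = 133.3 N down at 2.19 m → arm 2.19 m, τ = 133.3 × 2.19 = 291.9 N·m clockwise.
Total clockwise load moment = 1040 N·m.
The cable tension T acts at 3.57 m; only its component perpendicular to the boom, T sinθ, produces torque. sinθ = h/√(h²+d²) = 5.77/√(5.77²+3.57²) = 0.8504.
Setting net torque to zero: T × 3.57 × 0.8504 = 1040 → T = 1040 / 3.036 = 343 N.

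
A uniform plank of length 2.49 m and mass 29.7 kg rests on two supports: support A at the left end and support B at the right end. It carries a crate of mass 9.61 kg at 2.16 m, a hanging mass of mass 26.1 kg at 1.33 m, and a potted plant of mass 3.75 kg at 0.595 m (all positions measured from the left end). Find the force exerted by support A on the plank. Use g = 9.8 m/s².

R_A ≈ 305 N

Sum moments about support B (its reaction then has zero moment arm).
Beam weight: 29.7 × 9.8 = 291.1 N down at 1.245 m → arm 1.245 m, τ = 291.1 × 1.245 = 362.4 N·m counterclockwise.
Crate: 9.61 × 9.8 = 94.18 N down at 2.16 m → arm 0.33 m, τ = 94.18 × 0.33 = 31.08 N·m counterclockwise.
Hanging mass: 26.1 × 9.8 = 255.8 N down at 1.33 m → arm 1.16 m, τ = 255.8 × 1.16 = 296.7 N·m counterclockwise.
Potted plant: 3.75 × 9.8 = 36.75 N down at 0.595 m → arm 1.895 m, τ = 36.75 × 1.895 = 69.64 N·m counterclockwise.
Net load moment about support B = 759.8 N·m counterclockwise.
Reaction R at support A is upward at 0 m, arm 2.49 m → moment R × 2.49 clockwise.
For rotational equilibrium, R × 2.49 = 759.8, so R = 305 N.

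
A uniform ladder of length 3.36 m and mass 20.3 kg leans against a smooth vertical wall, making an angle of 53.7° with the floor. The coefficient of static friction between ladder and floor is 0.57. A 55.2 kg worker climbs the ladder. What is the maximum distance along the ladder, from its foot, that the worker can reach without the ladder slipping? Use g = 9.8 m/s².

Sum moments about the foot of the ladder (the floor normal and friction both act there and drop out).
Ladder weight 20.3×9.8 = 198.9 N acts at 1.68 m along the ladder; its horizontal arm is 1.68·cos53.7° = 0.9946 m → τ = 197.8 N·m clockwise.
Worker weight 55.2×9.8 = 541 N at distance d → arm d·cos53.7° → τ = 541·d·0.592 clockwise.
Wall normal N at the top has arm L sinθ = 2.708 m counterclockwise, so Στ = 0 gives N·2.708 = 197.8 + 320.3·d.
ΣFy = 0 ⇒ N_floor = 739.9 N, so the maximum friction is μ_s·N_floor = 0.57×739.9 = 421.7 N. ΣFx = 0 ⇒ N_wall = f, so at the slipping point N = 421.7 N.
Substituting: 421.7×2.708 = 197.8 + 320.3·d ⇒ d = (1142 − 197.8) / 320.3 = 2.95 m.

d ≈ 2.95 m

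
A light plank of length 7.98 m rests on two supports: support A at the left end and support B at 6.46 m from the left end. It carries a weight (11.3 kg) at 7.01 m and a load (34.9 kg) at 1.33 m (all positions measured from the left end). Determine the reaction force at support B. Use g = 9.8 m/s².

R_B ≈ 191 N

Taking torques about support A:
Weight: 11.3 × 9.8 = 110.7 N down at 7.01 m → arm 7.01 m, τ = 110.7 × 7.01 = 776 N·m clockwise.
Load: 34.9 × 9.8 = 342 N down at 1.33 m → arm 1.33 m, τ = 342 × 1.33 = 454.9 N·m clockwise.
Net load moment about support A = 1231 N·m clockwise.
Reaction R at support B is upward at 6.46 m, arm 6.46 m → moment R × 6.46 counterclockwise.
For rotational equilibrium, R × 6.46 = 1231, so R = 191 N.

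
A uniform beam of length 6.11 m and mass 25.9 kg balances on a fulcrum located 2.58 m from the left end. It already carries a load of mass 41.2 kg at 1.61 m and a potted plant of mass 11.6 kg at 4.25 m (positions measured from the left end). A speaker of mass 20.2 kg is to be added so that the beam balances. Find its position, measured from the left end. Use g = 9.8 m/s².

Sum moments about the fulcrum (at 2.58 m from the left end) (the support reaction has zero arm there).
Beam weight: 25.9 × 9.8 = 253.8 N down at 3.055 m → arm 0.475 m, τ = 253.8 × 0.475 = 120.6 N·m clockwise.
Load: 41.2 × 9.8 = 403.8 N down at 1.61 m → arm 0.97 m, τ = 403.8 × 0.97 = 391.7 N·m counterclockwise.
Potted plant: 11.6 × 9.8 = 113.7 N down at 4.25 m → arm 1.67 m, τ = 113.7 × 1.67 = 189.9 N·m clockwise.
Net moment of existing loads = 81.2 N·m counterclockwise.
The speaker weighs 20.2 × 9.8 = 198 N and must supply an equal clockwise moment, so its lever arm about the fulcrum is 81.2 / 198 = 0.41 m.
That puts it at 2.58 + 0.41 = 2.99 m from the left end.

x ≈ 2.99 m from the left end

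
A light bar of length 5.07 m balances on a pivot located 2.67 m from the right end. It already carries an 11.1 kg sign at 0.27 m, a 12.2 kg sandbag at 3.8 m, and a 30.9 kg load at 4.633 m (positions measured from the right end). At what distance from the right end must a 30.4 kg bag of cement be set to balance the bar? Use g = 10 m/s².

Take moments about the pivot (at 2.67 m from the right end).
Sign: 11.1 × 10 = 111 N down at 0.27 m → arm 2.4 m, τ = 111 × 2.4 = 266.4 N·m clockwise.
Sandbag: 12.2 × 10 = 122 N down at 3.8 m → arm 1.13 m, τ = 122 × 1.13 = 137.9 N·m counterclockwise.
Load: 30.9 × 10 = 309 N down at 4.633 m → arm 1.963 m, τ = 309 × 1.963 = 606.6 N·m counterclockwise.
Net moment of existing loads = 478.1 N·m counterclockwise.
The bag of cement weighs 30.4 × 10 = 304 N and must supply an equal clockwise moment, so its lever arm about the pivot is 478.1 / 304 = 1.57 m.
That puts it at 2.67 − 1.57 = 1.1 m from the right end.

x ≈ 1.1 m from the right end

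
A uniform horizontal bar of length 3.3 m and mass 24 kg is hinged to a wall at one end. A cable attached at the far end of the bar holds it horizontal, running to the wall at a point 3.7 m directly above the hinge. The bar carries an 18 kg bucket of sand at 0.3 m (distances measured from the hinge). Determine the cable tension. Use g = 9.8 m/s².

T ≈ 179 N

Take moments about the hinge.
Beam weight: 24 × 9.8 = 235.2 N down at 1.65 m → arm 1.65 m, τ = 235.2 × 1.65 = 388.1 N·m clockwise.
Bucket of sand: 18 × 9.8 = 176.4 N down at 0.3 m → arm 0.3 m, τ = 176.4 × 0.3 = 52.92 N·m clockwise.
Total clockwise load moment = 441 N·m.
The cable tension T acts at 3.3 m; only its component perpendicular to the bar, T sinθ, produces torque. sinθ = h/√(h²+d²) = 3.7/√(3.7²+3.3²) = 0.7463.
For rotational equilibrium, T × 3.3 × 0.7463 = 441, so T = 441 / 2.463 = 179 N.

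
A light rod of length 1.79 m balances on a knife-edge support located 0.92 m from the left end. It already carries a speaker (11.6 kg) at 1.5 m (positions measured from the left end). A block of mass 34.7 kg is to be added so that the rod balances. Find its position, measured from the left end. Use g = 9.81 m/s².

x ≈ 0.726 m from the left end

Taking torques about the knife-edge support (at 0.92 m from the left end):
Speaker: 11.6 × 9.81 = 113.8 N down at 1.5 m → arm 0.58 m, τ = 113.8 × 0.58 = 66 N·m clockwise.
Net moment of existing loads = 66 N·m clockwise.
The block weighs 34.7 × 9.81 = 340.4 N and must supply an equal counterclockwise moment, so its lever arm about the knife-edge support is 66 / 340.4 = 0.194 m.
That puts it at 0.92 − 0.194 = 0.726 m from the left end.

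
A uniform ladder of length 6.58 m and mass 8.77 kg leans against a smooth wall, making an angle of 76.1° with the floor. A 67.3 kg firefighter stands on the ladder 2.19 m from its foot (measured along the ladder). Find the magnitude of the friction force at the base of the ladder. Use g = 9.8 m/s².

About the foot of the ladder:
Ladder weight 8.77×9.8 = 85.95 N acts at 3.29 m along the ladder; its horizontal arm is 3.29·cos76.1° = 0.7904 m → τ = 67.93 N·m clockwise.
Firefighter: 67.3×9.8 = 659.5 N at 2.19 m → arm 0.5261 m → τ = 347 N·m clockwise.
Wall normal N acts horizontally at the top; its moment arm is the height L sinθ = 6.58·sin76.1° = 6.387 m, counterclockwise.
Στ = 0 ⇒ N × 6.387 = 414.9 ⇒ N = 65 N.
ΣFx = 0: friction at the foot balances the wall's push, so f = N_wall = 65 N.

f ≈ 65 N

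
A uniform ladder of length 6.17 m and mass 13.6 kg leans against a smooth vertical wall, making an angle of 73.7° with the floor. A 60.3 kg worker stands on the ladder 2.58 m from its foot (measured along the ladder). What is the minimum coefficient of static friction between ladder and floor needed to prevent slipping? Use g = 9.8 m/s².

μ_min ≈ 0.127

Sum moments about the foot of the ladder (the floor normal and friction both act there and drop out).
Ladder weight 13.6×9.8 = 133.3 N acts at 3.085 m along the ladder; its horizontal arm is 3.085·cos73.7° = 0.8659 m → τ = 115.4 N·m clockwise.
Worker: 60.3×9.8 = 590.9 N at 2.58 m → arm 0.7241 m → τ = 427.9 N·m clockwise.
Wall normal N acts horizontally at the top; its moment arm is the height L sinθ = 6.17·sin73.7° = 5.922 m, counterclockwise.
Στ = 0 ⇒ N × 5.922 = 543.3 ⇒ N = 91.74 N.
ΣFx = 0 ⇒ f = N_wall = 91.74 N. ΣFy = 0 ⇒ N_floor = 724.2 N.
μ_min = f / N_floor = 91.74 / 724.2 = 0.127.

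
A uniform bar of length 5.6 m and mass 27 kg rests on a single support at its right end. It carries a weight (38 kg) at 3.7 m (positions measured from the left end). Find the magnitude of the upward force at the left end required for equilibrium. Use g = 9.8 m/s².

About the right end:
Beam weight: 27 × 9.8 = 264.6 N down at 2.8 m → arm 2.8 m, τ = 264.6 × 2.8 = 740.9 N·m counterclockwise.
Weight: 38 × 9.8 = 372.4 N down at 3.7 m → arm 1.9 m, τ = 372.4 × 1.9 = 707.6 N·m counterclockwise.
Net moment of the loads = 1448 N·m counterclockwise.
The upward force F acts at the left end, arm 5.6 m, giving F × 5.6 clockwise.
Balancing moments: F × 5.6 = 1448, giving F = 1448 / 5.6 = 259 N.

F ≈ 259 N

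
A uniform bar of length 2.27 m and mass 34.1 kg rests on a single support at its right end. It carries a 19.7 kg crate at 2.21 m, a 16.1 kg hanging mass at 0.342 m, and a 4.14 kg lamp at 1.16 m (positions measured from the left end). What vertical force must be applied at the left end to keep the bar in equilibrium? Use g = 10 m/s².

Sum moments about the right end (the unknown pivot reaction has zero arm there).
Beam weight: 34.1 × 10 = 341 N down at 1.135 m → arm 1.135 m, τ = 341 × 1.135 = 387 N·m counterclockwise.
Crate: 19.7 × 10 = 197 N down at 2.21 m → arm 0.06 m, τ = 197 × 0.06 = 11.82 N·m counterclockwise.
Hanging mass: 16.1 × 10 = 161 N down at 0.342 m → arm 1.928 m, τ = 161 × 1.928 = 310.4 N·m counterclockwise.
Lamp: 4.14 × 10 = 41.4 N down at 1.16 m → arm 1.11 m, τ = 41.4 × 1.11 = 45.95 N·m counterclockwise.
Net moment of the loads = 755.2 N·m counterclockwise.
The upward force F acts at the left end, arm 2.27 m, giving F × 2.27 clockwise.
Στ = 0 ⇒ F × 2.27 = 755.2 ⇒ F = 755.2 / 2.27 = 333 N.

F ≈ 333 N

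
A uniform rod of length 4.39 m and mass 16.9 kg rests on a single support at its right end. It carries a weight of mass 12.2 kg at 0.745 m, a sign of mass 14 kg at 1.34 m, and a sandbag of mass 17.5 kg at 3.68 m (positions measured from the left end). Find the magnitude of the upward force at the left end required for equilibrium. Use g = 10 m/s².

F ≈ 311 N

Taking torques about the right end:
Beam weight: 16.9 × 10 = 169 N down at 2.195 m → arm 2.195 m, τ = 169 × 2.195 = 371 N·m counterclockwise.
Weight: 12.2 × 10 = 122 N down at 0.745 m → arm 3.645 m, τ = 122 × 3.645 = 444.7 N·m counterclockwise.
Sign: 14 × 10 = 140 N down at 1.34 m → arm 3.05 m, τ = 140 × 3.05 = 427 N·m counterclockwise.
Sandbag: 17.5 × 10 = 175 N down at 3.68 m → arm 0.71 m, τ = 175 × 0.71 = 124.2 N·m counterclockwise.
Net moment of the loads = 1367 N·m counterclockwise.
The upward force F acts at the left end, arm 4.39 m, giving F × 4.39 clockwise.
Balancing moments: F × 4.39 = 1367, giving F = 1367 / 4.39 = 311 N.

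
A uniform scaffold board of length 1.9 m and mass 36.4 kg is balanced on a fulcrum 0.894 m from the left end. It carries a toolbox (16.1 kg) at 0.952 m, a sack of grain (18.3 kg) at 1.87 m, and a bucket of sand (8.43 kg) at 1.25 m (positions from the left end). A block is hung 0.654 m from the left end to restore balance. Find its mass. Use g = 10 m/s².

m ≈ 99.3 kg

About the fulcrum (at 0.894 m from the left end):
Beam weight: 36.4 × 10 = 364 N down at 0.95 m → arm 0.056 m, τ = 364 × 0.056 = 20.38 N·m clockwise.
Toolbox: 16.1 × 10 = 161 N down at 0.952 m → arm 0.058 m, τ = 161 × 0.058 = 9.338 N·m clockwise.
Sack of grain: 18.3 × 10 = 183 N down at 1.87 m → arm 0.976 m, τ = 183 × 0.976 = 178.6 N·m clockwise.
Bucket of sand: 8.43 × 10 = 84.3 N down at 1.25 m → arm 0.356 m, τ = 84.3 × 0.356 = 30.01 N·m clockwise.
Net moment of known loads = 238.3 N·m clockwise.
An unknown mass m at 0.654 m has arm 0.24 m; its moment is m·g·0.24 counterclockwise.
Στ = 0 ⇒ m × 10 × 0.24 = 238.3 ⇒ m = 238.3 / (10 × 0.24) = 99.3 kg.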